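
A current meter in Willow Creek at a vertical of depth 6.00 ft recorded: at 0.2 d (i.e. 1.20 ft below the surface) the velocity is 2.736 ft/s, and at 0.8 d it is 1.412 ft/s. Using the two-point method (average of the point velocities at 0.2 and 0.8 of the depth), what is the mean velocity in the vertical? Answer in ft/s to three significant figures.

v̄ = (2.736 + 1.412) / 2 = 2.074 ft/s

2.07 ft/s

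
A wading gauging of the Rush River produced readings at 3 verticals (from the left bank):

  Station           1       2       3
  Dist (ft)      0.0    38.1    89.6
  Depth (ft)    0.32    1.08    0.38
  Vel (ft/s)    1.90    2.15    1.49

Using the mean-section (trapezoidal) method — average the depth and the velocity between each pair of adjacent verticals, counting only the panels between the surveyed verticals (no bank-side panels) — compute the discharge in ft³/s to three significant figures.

Panel 1-2: Δb = 38.1 ft, d̄ = (0.32+1.08)/2 = 0.7, v̄ = (1.90+2.15)/2 = 2.025 → q = 38.1×0.7×2.025 = 54.01 ft³/s
Panel 2-3: Δb = 51.5 ft, d̄ = (1.08+0.38)/2 = 0.73, v̄ = (2.15+1.49)/2 = 1.82 → q = 51.5×0.73×1.82 = 68.42 ft³/s
Q = Σ q = 122.4 ft³/s

122 ft³/s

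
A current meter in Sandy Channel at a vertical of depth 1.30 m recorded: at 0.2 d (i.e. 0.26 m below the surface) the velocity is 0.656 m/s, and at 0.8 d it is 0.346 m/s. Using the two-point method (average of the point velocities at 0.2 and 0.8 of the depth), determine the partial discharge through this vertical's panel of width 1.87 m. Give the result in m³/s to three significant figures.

1.22 m³/s

v̄ = (0.656 + 0.346) / 2 = 0.5010 m/s
q = v̄ × d × w = 0.5010 × 1.30 × 1.87 = 1.218 m³/s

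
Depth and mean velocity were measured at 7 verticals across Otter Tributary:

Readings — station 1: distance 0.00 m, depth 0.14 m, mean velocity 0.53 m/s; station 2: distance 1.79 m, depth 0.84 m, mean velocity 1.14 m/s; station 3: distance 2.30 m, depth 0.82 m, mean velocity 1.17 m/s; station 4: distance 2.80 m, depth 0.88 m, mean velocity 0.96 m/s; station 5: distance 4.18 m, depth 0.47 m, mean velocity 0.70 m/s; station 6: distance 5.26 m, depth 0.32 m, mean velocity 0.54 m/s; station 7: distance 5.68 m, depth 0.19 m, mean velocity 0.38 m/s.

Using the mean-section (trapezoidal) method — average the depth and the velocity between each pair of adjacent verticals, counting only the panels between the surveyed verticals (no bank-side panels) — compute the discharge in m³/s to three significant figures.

Panel 1-2: Δb = 1.79 m, d̄ = (0.14+0.84)/2 = 0.49, v̄ = (0.53+1.14)/2 = 0.835 → q = 1.79×0.49×0.835 = 0.7324 m³/s
Panel 2-3: Δb = 0.51 m, d̄ = (0.84+0.82)/2 = 0.83, v̄ = (1.14+1.17)/2 = 1.155 → q = 0.51×0.83×1.155 = 0.4889 m³/s
Panel 3-4: Δb = 0.5 m, d̄ = (0.82+0.88)/2 = 0.85, v̄ = (1.17+0.96)/2 = 1.065 → q = 0.5×0.85×1.065 = 0.4526 m³/s
Panel 4-5: Δb = 1.38 m, d̄ = (0.88+0.47)/2 = 0.675, v̄ = (0.96+0.70)/2 = 0.83 → q = 1.38×0.675×0.83 = 0.7731 m³/s
Panel 5-6: Δb = 1.08 m, d̄ = (0.47+0.32)/2 = 0.395, v̄ = (0.70+0.54)/2 = 0.62 → q = 1.08×0.395×0.62 = 0.2645 m³/s
Panel 6-7: Δb = 0.42 m, d̄ = (0.32+0.19)/2 = 0.255, v̄ = (0.54+0.38)/2 = 0.46 → q = 0.42×0.255×0.46 = 0.04927 m³/s
Q = Σ q = 2.761 m³/s

2.76 m³/s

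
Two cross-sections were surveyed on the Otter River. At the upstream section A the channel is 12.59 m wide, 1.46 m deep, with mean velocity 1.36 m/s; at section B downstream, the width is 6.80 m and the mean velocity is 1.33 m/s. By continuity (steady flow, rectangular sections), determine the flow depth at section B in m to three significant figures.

Q = A₁V₁ = (12.59×1.46) × 1.36 = 25.00 m³/s
d₂ = Q/(b₂ V₂) = 25.00/(6.80×1.33) = 2.764 m

2.76 m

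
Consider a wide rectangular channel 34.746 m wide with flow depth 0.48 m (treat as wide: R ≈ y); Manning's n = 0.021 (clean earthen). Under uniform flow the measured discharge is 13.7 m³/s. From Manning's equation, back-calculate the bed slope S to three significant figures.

A = b·y = 34.746 × 0.48 = 16.68 m²
Wide channel: R ≈ y = 0.48 m
S = (Q·n / (1·A·R^(2/3)))² = (13.7×0.021 / (1×16.68×0.6130))² = 0.0007918

0.000792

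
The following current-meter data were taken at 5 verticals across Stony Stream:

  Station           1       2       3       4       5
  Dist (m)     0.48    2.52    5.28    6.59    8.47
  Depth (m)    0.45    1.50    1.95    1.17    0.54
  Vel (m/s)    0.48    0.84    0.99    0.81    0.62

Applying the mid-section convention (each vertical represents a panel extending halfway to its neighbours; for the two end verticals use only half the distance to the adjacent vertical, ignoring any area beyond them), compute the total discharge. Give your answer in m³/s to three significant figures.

w_1 = (2.52 − 0.48)/2 = 1.02 m; q_1 = 0.48 × 0.45 × 1.02 = 0.2203 m³/s
w_2 = (5.28 − 0.48)/2 = 2.4 m; q_2 = 0.84 × 1.50 × 2.4 = 3.024 m³/s
w_3 = (6.59 − 2.52)/2 = 2.035 m; q_3 = 0.99 × 1.95 × 2.035 = 3.929 m³/s
w_4 = (8.47 − 5.28)/2 = 1.595 m; q_4 = 0.81 × 1.17 × 1.595 = 1.512 m³/s
w_5 = (8.47 − 6.59)/2 = 0.94 m; q_5 = 0.62 × 0.54 × 0.94 = 0.3147 m³/s
Q = Σ qᵢ = 8.999 m³/s

9.00 m³/s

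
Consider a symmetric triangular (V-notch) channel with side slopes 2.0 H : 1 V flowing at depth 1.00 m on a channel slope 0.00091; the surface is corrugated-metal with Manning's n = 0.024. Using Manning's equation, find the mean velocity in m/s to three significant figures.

0.735 m/s

A = z·y² = 2.0×1.00² = 2.000 m²
P = 2y√(1+z²) = 2×1.00×√(1+2.0²) = 4.472 m
R = A/P = 2.000/4.472 = 0.4472 m
Q = (1/n)·A·R^(2/3)·S^(1/2) = (1/0.024) × 2.000 × 0.4472^(2/3) × 0.00091^(1/2) = 1.470 m³/s
V = Q/A = 1.470/2.000 = 0.7351 m/s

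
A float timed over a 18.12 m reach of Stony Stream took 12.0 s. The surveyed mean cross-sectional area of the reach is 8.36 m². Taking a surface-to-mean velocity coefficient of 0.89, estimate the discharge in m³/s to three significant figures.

v_surface = L / t̄ = 18.12 / 12 = 1.510 m/s
v_mean = 0.89 × 1.510 = 1.344 m/s
Q = A × v_mean = 8.36 × 1.344 = 11.24 m³/s

11.2 m³/s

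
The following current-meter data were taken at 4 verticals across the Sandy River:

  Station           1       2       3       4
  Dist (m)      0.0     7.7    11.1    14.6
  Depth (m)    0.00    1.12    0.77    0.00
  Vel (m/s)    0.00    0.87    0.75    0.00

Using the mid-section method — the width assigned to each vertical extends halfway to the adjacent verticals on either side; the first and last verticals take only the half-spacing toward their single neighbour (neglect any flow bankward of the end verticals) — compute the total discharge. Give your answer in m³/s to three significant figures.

7.40 m³/s

w_2 = (11.1 − 0.0)/2 = 5.55 m; q_2 = 0.87 × 1.12 × 5.55 = 5.408 m³/s
w_3 = (14.6 − 7.7)/2 = 3.45 m; q_3 = 0.75 × 0.77 × 3.45 = 1.992 m³/s
Stations 1, 4 contribute zero (depth or velocity is 0).
Q = Σ qᵢ = 7.400 m³/s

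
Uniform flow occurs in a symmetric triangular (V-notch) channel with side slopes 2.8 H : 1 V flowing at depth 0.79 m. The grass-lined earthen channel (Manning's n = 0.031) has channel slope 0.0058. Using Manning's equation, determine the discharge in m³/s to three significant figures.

2.22 m³/s

A = z·y² = 2.8×0.79² = 1.747 m²
P = 2y√(1+z²) = 2×0.79×√(1+2.8²) = 4.698 m
R = A/P = 1.747/4.698 = 0.3720 m
Q = (1/n)·A·R^(2/3)·S^(1/2) = (1/0.031) × 1.747 × 0.3720^(2/3) × 0.0058^(1/2) = 2.220 m³/s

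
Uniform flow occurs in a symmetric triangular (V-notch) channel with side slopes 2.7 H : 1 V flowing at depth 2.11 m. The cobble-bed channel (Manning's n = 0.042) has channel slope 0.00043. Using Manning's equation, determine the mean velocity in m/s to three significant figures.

0.490 m/s

A = z·y² = 2.7×2.11² = 12.02 m²
P = 2y√(1+z²) = 2×2.11×√(1+2.7²) = 12.15 m
R = A/P = 12.02/12.15 = 0.9893 m
Q = (1/n)·A·R^(2/3)·S^(1/2) = (1/0.042) × 12.02 × 0.9893^(2/3) × 0.00043^(1/2) = 5.893 m³/s
V = Q/A = 5.893/12.02 = 0.4902 m/s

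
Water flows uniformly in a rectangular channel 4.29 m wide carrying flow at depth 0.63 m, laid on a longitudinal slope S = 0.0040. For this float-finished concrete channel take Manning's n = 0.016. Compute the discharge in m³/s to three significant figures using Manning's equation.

6.61 m³/s

A = b·y = 4.29 × 0.63 = 2.703 m²
P = b + 2y = 4.29 + 2×0.63 = 5.550 m
R = A/P = 2.703/5.550 = 0.4870 m
Q = (1/n)·A·R^(2/3)·S^(1/2) = (1/0.016) × 2.703 × 0.4870^(2/3) × 0.0040^(1/2) = 6.613 m³/s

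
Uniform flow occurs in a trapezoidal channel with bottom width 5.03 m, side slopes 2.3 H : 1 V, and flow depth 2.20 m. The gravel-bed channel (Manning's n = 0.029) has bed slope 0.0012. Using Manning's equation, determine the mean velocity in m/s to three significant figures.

1.48 m/s

A = (b + z·y)·y = (5.03 + 2.3×2.20)×2.20 = 22.20 m²
P = b + 2y√(1+z²) = 5.03 + 2×2.20×√(1+2.3²) = 16.07 m
R = A/P = 22.20/16.07 = 1.382 m
Q = (1/n)·A·R^(2/3)·S^(1/2) = (1/0.029) × 22.20 × 1.382^(2/3) × 0.0012^(1/2) = 32.89 m³/s
V = Q/A = 32.89/22.20 = 1.482 m/s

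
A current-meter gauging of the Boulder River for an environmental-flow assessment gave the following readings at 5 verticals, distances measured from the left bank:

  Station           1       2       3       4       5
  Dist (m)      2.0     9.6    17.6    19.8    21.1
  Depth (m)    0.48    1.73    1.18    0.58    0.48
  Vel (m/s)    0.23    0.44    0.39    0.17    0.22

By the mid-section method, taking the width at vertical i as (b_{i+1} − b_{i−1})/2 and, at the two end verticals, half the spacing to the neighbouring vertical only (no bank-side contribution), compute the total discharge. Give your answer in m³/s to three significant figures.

8.95 m³/s

w_1 = (9.6 − 2.0)/2 = 3.8 m; q_1 = 0.23 × 0.48 × 3.8 = 0.4195 m³/s
w_2 = (17.6 − 2.0)/2 = 7.8 m; q_2 = 0.44 × 1.73 × 7.8 = 5.937 m³/s
w_3 = (19.8 − 9.6)/2 = 5.1 m; q_3 = 0.39 × 1.18 × 5.1 = 2.347 m³/s
w_4 = (21.1 − 17.6)/2 = 1.75 m; q_4 = 0.17 × 0.58 × 1.75 = 0.1726 m³/s
w_5 = (21.1 − 19.8)/2 = 0.65 m; q_5 = 0.22 × 0.48 × 0.65 = 0.06864 m³/s
Q = Σ qᵢ = 8.945 m³/s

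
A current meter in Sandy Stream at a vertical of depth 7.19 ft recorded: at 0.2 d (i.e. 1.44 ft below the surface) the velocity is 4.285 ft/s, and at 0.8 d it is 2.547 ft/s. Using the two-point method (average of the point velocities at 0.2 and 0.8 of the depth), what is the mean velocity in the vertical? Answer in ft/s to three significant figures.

3.42 ft/s

v̄ = (4.285 + 2.547) / 2 = 3.416 ft/s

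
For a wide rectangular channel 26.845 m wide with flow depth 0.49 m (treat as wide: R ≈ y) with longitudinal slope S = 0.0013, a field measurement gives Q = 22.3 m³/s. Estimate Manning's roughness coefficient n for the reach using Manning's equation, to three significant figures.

A = b·y = 26.845 × 0.49 = 13.15 m²
Wide channel: R ≈ y = 0.49 m
n = (1/Q)·A·R^(2/3)·S^(1/2) = (1/22.3) × 13.15 × 0.6215 × 0.03606 = 0.01322

0.0132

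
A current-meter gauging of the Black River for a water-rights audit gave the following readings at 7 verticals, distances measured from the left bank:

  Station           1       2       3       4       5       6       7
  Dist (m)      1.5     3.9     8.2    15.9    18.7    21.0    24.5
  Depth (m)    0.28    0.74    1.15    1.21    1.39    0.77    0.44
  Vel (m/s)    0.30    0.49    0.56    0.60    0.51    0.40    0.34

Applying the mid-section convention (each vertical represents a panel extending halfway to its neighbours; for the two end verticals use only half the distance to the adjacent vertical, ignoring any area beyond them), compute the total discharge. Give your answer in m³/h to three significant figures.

w_1 = (3.9 − 1.5)/2 = 1.2 m; q_1 = 0.30 × 0.28 × 1.2 = 0.1008 m³/s
w_2 = (8.2 − 1.5)/2 = 3.35 m; q_2 = 0.49 × 0.74 × 3.35 = 1.215 m³/s
w_3 = (15.9 − 3.9)/2 = 6 m; q_3 = 0.56 × 1.15 × 6 = 3.864 m³/s
w_4 = (18.7 − 8.2)/2 = 5.25 m; q_4 = 0.60 × 1.21 × 5.25 = 3.812 m³/s
w_5 = (21.0 − 15.9)/2 = 2.55 m; q_5 = 0.51 × 1.39 × 2.55 = 1.808 m³/s
w_6 = (24.5 − 18.7)/2 = 2.9 m; q_6 = 0.40 × 0.77 × 2.9 = 0.8932 m³/s
w_7 = (24.5 − 21.0)/2 = 1.75 m; q_7 = 0.34 × 0.44 × 1.75 = 0.2618 m³/s
Q = Σ qᵢ = 11.95 m³/s
= 11.95 × 3600 = 43030 m³/h

43000 m³/h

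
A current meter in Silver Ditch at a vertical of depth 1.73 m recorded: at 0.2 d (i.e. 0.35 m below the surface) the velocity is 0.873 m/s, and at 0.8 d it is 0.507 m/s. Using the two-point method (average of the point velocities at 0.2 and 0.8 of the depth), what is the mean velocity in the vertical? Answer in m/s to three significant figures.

v̄ = (0.873 + 0.507) / 2 = 0.6900 m/s

0.690 m/s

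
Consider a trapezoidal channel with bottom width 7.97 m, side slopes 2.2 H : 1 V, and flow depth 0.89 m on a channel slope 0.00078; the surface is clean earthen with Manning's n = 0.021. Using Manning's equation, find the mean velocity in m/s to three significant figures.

A = (b + z·y)·y = (7.97 + 2.2×0.89)×0.89 = 8.836 m²
P = b + 2y√(1+z²) = 7.97 + 2×0.89×√(1+2.2²) = 12.27 m
R = A/P = 8.836/12.27 = 0.7200 m
Q = (1/n)·A·R^(2/3)·S^(1/2) = (1/0.021) × 8.836 × 0.7200^(2/3) × 0.00078^(1/2) = 9.440 m³/s
V = Q/A = 9.440/8.836 = 1.068 m/s

1.07 m/s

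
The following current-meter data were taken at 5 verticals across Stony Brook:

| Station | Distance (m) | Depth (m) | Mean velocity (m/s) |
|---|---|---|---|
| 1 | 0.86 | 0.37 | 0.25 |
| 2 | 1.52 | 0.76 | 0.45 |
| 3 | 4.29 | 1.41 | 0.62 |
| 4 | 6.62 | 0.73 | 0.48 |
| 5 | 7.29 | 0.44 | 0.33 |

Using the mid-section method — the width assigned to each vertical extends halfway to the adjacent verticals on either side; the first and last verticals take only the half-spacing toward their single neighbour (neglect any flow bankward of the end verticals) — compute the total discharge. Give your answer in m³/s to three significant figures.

w_1 = (1.52 − 0.86)/2 = 0.33 m; q_1 = 0.25 × 0.37 × 0.33 = 0.03053 m³/s
w_2 = (4.29 − 0.86)/2 = 1.715 m; q_2 = 0.45 × 0.76 × 1.715 = 0.5865 m³/s
w_3 = (6.62 − 1.52)/2 = 2.55 m; q_3 = 0.62 × 1.41 × 2.55 = 2.229 m³/s
w_4 = (7.29 − 4.29)/2 = 1.5 m; q_4 = 0.48 × 0.73 × 1.5 = 0.5256 m³/s
w_5 = (7.29 − 6.62)/2 = 0.335 m; q_5 = 0.33 × 0.44 × 0.335 = 0.04864 m³/s
Q = Σ qᵢ = 3.421 m³/s

3.42 m³/s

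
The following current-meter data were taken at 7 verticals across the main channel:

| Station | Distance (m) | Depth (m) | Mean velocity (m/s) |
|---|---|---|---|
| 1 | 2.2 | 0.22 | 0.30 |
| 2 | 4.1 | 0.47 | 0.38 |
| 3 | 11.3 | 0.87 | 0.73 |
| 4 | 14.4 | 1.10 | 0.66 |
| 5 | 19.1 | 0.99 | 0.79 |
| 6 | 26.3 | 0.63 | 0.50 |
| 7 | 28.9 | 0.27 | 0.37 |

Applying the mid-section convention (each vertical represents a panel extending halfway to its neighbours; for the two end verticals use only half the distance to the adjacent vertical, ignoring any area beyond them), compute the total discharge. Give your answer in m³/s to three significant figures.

13.3 m³/s

w_1 = (4.1 − 2.2)/2 = 0.95 m; q_1 = 0.30 × 0.22 × 0.95 = 0.06270 m³/s
w_2 = (11.3 − 2.2)/2 = 4.55 m; q_2 = 0.38 × 0.47 × 4.55 = 0.8126 m³/s
w_3 = (14.4 − 4.1)/2 = 5.15 m; q_3 = 0.73 × 0.87 × 5.15 = 3.271 m³/s
w_4 = (19.1 − 11.3)/2 = 3.9 m; q_4 = 0.66 × 1.10 × 3.9 = 2.831 m³/s
w_5 = (26.3 − 14.4)/2 = 5.95 m; q_5 = 0.79 × 0.99 × 5.95 = 4.653 m³/s
w_6 = (28.9 − 19.1)/2 = 4.9 m; q_6 = 0.50 × 0.63 × 4.9 = 1.544 m³/s
w_7 = (28.9 − 26.3)/2 = 1.3 m; q_7 = 0.37 × 0.27 × 1.3 = 0.1299 m³/s
Q = Σ qᵢ = 13.30 m³/s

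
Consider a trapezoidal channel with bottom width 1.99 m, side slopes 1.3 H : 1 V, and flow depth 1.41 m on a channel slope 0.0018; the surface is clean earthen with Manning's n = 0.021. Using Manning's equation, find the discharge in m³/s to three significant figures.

A = (b + z·y)·y = (1.99 + 1.3×1.41)×1.41 = 5.390 m²
P = b + 2y√(1+z²) = 1.99 + 2×1.41×√(1+1.3²) = 6.615 m
R = A/P = 5.390/6.615 = 0.8149 m
Q = (1/n)·A·R^(2/3)·S^(1/2) = (1/0.021) × 5.390 × 0.8149^(2/3) × 0.0018^(1/2) = 9.501 m³/s

9.50 m³/s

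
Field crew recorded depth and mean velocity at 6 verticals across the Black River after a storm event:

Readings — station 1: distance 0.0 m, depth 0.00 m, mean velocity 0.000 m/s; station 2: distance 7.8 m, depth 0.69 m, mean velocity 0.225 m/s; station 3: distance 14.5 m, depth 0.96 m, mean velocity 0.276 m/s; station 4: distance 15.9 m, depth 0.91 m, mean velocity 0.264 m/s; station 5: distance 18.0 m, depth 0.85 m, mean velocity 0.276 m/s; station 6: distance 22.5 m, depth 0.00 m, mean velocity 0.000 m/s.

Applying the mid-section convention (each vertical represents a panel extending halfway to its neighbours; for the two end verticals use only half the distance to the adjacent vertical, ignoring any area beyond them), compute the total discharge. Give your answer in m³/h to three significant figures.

w_2 = (14.5 − 0.0)/2 = 7.25 m; q_2 = 0.225 × 0.69 × 7.25 = 1.126 m³/s
w_3 = (15.9 − 7.8)/2 = 4.05 m; q_3 = 0.276 × 0.96 × 4.05 = 1.073 m³/s
w_4 = (18.0 − 14.5)/2 = 1.75 m; q_4 = 0.264 × 0.91 × 1.75 = 0.4204 m³/s
w_5 = (22.5 − 15.9)/2 = 3.3 m; q_5 = 0.276 × 0.85 × 3.3 = 0.7742 m³/s
Stations 1, 6 contribute zero (depth or velocity is 0).
Q = Σ qᵢ = 3.393 m³/s
= 3.393 × 3600 = 12220 m³/h

12200 m³/h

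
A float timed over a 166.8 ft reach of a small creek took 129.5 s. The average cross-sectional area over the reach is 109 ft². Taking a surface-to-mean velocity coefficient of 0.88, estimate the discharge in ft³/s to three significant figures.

v_surface = L / t̄ = 166.8 / 129.5 = 1.288 ft/s
v_mean = 0.88 × 1.288 = 1.133 ft/s
Q = A × v_mean = 109 × 1.133 = 123.5 ft³/s

124 ft³/s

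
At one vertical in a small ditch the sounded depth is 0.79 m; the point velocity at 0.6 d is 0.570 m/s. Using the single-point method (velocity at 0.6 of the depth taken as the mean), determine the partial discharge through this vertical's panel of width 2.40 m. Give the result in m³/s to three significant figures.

v̄ = v₀.₆ = 0.570 m/s
q = v̄ × d × w = 0.5700 × 0.79 × 2.40 = 1.081 m³/s

1.08 m³/s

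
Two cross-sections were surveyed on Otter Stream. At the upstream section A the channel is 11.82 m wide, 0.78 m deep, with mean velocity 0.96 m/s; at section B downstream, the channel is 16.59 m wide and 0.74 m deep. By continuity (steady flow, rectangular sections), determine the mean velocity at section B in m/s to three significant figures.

0.721 m/s

Q = A₁V₁ = (11.82×0.78) × 0.96 = 8.851 m³/s
A₂ = 16.59 × 0.74 = 12.28 m²
V₂ = Q/A₂ = 8.851/12.28 = 0.7210 m/s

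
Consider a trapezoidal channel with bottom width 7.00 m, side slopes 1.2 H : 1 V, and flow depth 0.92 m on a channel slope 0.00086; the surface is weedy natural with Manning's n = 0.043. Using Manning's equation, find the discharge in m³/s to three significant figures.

A = (b + z·y)·y = (7.00 + 1.2×0.92)×0.92 = 7.456 m²
P = b + 2y√(1+z²) = 7.00 + 2×0.92×√(1+1.2²) = 9.874 m
R = A/P = 7.456/9.874 = 0.7551 m
Q = (1/n)·A·R^(2/3)·S^(1/2) = (1/0.043) × 7.456 × 0.7551^(2/3) × 0.00086^(1/2) = 4.216 m³/s

4.22 m³/s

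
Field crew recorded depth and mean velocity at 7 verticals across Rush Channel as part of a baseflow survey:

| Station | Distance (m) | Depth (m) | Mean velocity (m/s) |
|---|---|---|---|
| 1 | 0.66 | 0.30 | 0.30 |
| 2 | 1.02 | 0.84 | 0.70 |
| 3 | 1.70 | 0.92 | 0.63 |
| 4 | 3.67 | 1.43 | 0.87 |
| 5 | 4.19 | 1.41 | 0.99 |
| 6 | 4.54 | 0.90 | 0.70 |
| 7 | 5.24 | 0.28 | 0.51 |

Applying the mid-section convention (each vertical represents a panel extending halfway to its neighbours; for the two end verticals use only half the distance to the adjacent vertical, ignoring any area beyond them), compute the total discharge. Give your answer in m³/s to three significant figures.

3.63 m³/s

w_1 = (1.02 − 0.66)/2 = 0.18 m; q_1 = 0.30 × 0.30 × 0.18 = 0.01620 m³/s
w_2 = (1.70 − 0.66)/2 = 0.52 m; q_2 = 0.70 × 0.84 × 0.52 = 0.3058 m³/s
w_3 = (3.67 − 1.02)/2 = 1.325 m; q_3 = 0.63 × 0.92 × 1.325 = 0.7680 m³/s
w_4 = (4.19 − 1.70)/2 = 1.245 m; q_4 = 0.87 × 1.43 × 1.245 = 1.549 m³/s
w_5 = (4.54 − 3.67)/2 = 0.435 m; q_5 = 0.99 × 1.41 × 0.435 = 0.6072 m³/s
w_6 = (5.24 − 4.19)/2 = 0.525 m; q_6 = 0.70 × 0.90 × 0.525 = 0.3308 m³/s
w_7 = (5.24 − 4.54)/2 = 0.35 m; q_7 = 0.51 × 0.28 × 0.35 = 0.04998 m³/s
Q = Σ qᵢ = 3.627 m³/s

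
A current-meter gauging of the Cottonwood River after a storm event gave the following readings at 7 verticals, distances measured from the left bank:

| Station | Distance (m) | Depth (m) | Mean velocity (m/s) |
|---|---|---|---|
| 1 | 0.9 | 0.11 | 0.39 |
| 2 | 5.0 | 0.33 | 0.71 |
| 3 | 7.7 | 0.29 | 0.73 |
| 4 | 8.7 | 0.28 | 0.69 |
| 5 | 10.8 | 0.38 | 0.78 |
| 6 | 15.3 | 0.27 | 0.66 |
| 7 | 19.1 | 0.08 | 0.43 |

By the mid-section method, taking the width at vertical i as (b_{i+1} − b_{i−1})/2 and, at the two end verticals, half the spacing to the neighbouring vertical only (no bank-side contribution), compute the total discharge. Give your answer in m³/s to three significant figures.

3.36 m³/s

w_1 = (5.0 − 0.9)/2 = 2.05 m; q_1 = 0.39 × 0.11 × 2.05 = 0.08795 m³/s
w_2 = (7.7 − 0.9)/2 = 3.4 m; q_2 = 0.71 × 0.33 × 3.4 = 0.7966 m³/s
w_3 = (8.7 − 5.0)/2 = 1.85 m; q_3 = 0.73 × 0.29 × 1.85 = 0.3916 m³/s
w_4 = (10.8 − 7.7)/2 = 1.55 m; q_4 = 0.69 × 0.28 × 1.55 = 0.2995 m³/s
w_5 = (15.3 − 8.7)/2 = 3.3 m; q_5 = 0.78 × 0.38 × 3.3 = 0.9781 m³/s
w_6 = (19.1 − 10.8)/2 = 4.15 m; q_6 = 0.66 × 0.27 × 4.15 = 0.7395 m³/s
w_7 = (19.1 − 15.3)/2 = 1.9 m; q_7 = 0.43 × 0.08 × 1.9 = 0.06536 m³/s
Q = Σ qᵢ = 3.359 m³/s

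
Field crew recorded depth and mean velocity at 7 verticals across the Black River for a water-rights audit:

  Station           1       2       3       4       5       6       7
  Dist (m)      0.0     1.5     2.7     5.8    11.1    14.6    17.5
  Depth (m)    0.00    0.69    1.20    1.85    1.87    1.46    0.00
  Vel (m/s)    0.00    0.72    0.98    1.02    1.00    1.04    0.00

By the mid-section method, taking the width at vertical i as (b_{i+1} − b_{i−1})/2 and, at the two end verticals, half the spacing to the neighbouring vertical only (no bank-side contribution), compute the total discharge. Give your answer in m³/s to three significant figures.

w_2 = (2.7 − 0.0)/2 = 1.35 m; q_2 = 0.72 × 0.69 × 1.35 = 0.6707 m³/s
w_3 = (5.8 − 1.5)/2 = 2.15 m; q_3 = 0.98 × 1.20 × 2.15 = 2.528 m³/s
w_4 = (11.1 − 2.7)/2 = 4.2 m; q_4 = 1.02 × 1.85 × 4.2 = 7.925 m³/s
w_5 = (14.6 − 5.8)/2 = 4.4 m; q_5 = 1.00 × 1.87 × 4.4 = 8.228 m³/s
w_6 = (17.5 − 11.1)/2 = 3.2 m; q_6 = 1.04 × 1.46 × 3.2 = 4.859 m³/s
Stations 1, 7 contribute zero (depth or velocity is 0).
Q = Σ qᵢ = 24.21 m³/s

24.2 m³/s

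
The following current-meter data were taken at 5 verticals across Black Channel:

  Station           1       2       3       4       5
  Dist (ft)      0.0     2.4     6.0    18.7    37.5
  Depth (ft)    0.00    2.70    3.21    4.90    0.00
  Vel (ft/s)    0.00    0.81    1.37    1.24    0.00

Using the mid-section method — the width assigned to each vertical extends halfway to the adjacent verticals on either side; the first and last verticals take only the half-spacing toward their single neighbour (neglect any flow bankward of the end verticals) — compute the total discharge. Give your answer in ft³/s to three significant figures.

w_2 = (6.0 − 0.0)/2 = 3 ft; q_2 = 0.81 × 2.70 × 3 = 6.561 ft³/s
w_3 = (18.7 − 2.4)/2 = 8.15 ft; q_3 = 1.37 × 3.21 × 8.15 = 35.84 ft³/s
w_4 = (37.5 − 6.0)/2 = 15.75 ft; q_4 = 1.24 × 4.90 × 15.75 = 95.70 ft³/s
Stations 1, 5 contribute zero (depth or velocity is 0).
Q = Σ qᵢ = 138.1 ft³/s

138 ft³/s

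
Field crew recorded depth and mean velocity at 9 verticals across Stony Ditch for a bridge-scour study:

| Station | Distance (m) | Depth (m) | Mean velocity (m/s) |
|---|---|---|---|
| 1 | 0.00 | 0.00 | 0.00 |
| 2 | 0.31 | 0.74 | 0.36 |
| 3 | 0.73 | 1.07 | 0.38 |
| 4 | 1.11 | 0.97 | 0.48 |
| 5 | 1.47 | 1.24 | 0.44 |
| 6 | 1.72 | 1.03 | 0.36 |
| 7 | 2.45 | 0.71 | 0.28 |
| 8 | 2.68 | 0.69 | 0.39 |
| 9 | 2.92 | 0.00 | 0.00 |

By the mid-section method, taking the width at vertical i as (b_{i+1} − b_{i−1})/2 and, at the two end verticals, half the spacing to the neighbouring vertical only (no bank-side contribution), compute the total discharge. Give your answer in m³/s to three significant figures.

w_2 = (0.73 − 0.00)/2 = 0.365 m; q_2 = 0.36 × 0.74 × 0.365 = 0.09724 m³/s
w_3 = (1.11 − 0.31)/2 = 0.4 m; q_3 = 0.38 × 1.07 × 0.4 = 0.1626 m³/s
w_4 = (1.47 − 0.73)/2 = 0.37 m; q_4 = 0.48 × 0.97 × 0.37 = 0.1723 m³/s
w_5 = (1.72 − 1.11)/2 = 0.305 m; q_5 = 0.44 × 1.24 × 0.305 = 0.1664 m³/s
w_6 = (2.45 − 1.47)/2 = 0.49 m; q_6 = 0.36 × 1.03 × 0.49 = 0.1817 m³/s
w_7 = (2.68 − 1.72)/2 = 0.48 m; q_7 = 0.28 × 0.71 × 0.48 = 0.09542 m³/s
w_8 = (2.92 − 2.45)/2 = 0.235 m; q_8 = 0.39 × 0.69 × 0.235 = 0.06324 m³/s
Stations 1, 9 contribute zero (depth or velocity is 0).
Q = Σ qᵢ = 0.9389 m³/s

0.939 m³/s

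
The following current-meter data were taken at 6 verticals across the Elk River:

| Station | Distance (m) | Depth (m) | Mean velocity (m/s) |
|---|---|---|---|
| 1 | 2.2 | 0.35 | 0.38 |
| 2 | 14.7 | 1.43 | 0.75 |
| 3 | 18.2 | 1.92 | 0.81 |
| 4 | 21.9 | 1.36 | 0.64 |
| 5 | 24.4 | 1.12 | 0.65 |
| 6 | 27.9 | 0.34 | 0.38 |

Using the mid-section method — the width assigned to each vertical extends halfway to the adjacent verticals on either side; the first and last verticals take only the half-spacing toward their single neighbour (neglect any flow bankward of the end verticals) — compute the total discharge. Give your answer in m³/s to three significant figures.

w_1 = (14.7 − 2.2)/2 = 6.25 m; q_1 = 0.38 × 0.35 × 6.25 = 0.8313 m³/s
w_2 = (18.2 − 2.2)/2 = 8 m; q_2 = 0.75 × 1.43 × 8 = 8.580 m³/s
w_3 = (21.9 − 14.7)/2 = 3.6 m; q_3 = 0.81 × 1.92 × 3.6 = 5.599 m³/s
w_4 = (24.4 − 18.2)/2 = 3.1 m; q_4 = 0.64 × 1.36 × 3.1 = 2.698 m³/s
w_5 = (27.9 − 21.9)/2 = 3 m; q_5 = 0.65 × 1.12 × 3 = 2.184 m³/s
w_6 = (27.9 − 24.4)/2 = 1.75 m; q_6 = 0.38 × 0.34 × 1.75 = 0.2261 m³/s
Q = Σ qᵢ = 20.12 m³/s

20.1 m³/s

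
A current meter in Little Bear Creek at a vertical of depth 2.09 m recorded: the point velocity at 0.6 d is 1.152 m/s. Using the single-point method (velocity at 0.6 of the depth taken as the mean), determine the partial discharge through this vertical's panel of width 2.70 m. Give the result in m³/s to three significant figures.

6.50 m³/s

v̄ = v₀.₆ = 1.152 m/s
q = v̄ × d × w = 1.152 × 2.09 × 2.70 = 6.501 m³/s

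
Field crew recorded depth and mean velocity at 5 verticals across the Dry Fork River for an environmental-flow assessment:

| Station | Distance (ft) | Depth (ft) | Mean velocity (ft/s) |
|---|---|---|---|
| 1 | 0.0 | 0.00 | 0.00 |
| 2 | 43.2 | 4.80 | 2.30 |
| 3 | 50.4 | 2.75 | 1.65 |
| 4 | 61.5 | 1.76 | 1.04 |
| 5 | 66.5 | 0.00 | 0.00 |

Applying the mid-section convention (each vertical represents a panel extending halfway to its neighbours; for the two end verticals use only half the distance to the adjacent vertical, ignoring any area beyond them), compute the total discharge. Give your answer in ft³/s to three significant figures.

334 ft³/s

w_2 = (50.4 − 0.0)/2 = 25.2 ft; q_2 = 2.30 × 4.80 × 25.2 = 278.2 ft³/s
w_3 = (61.5 − 43.2)/2 = 9.15 ft; q_3 = 1.65 × 2.75 × 9.15 = 41.52 ft³/s
w_4 = (66.5 − 50.4)/2 = 8.05 ft; q_4 = 1.04 × 1.76 × 8.05 = 14.73 ft³/s
Stations 1, 5 contribute zero (depth or velocity is 0).
Q = Σ qᵢ = 334.5 ft³/s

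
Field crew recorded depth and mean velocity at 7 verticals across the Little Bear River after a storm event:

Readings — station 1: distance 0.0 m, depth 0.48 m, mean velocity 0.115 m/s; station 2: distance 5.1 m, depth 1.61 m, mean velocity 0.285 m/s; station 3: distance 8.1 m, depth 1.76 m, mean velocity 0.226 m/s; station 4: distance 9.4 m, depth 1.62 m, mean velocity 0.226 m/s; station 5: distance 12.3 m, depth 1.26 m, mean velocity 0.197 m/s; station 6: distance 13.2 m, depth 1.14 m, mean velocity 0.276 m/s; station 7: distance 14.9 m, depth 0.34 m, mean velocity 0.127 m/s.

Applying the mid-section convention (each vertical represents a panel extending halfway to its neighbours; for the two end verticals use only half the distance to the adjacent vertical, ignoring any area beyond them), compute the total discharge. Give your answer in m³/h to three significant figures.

16300 m³/h

w_1 = (5.1 − 0.0)/2 = 2.55 m; q_1 = 0.115 × 0.48 × 2.55 = 0.1408 m³/s
w_2 = (8.1 − 0.0)/2 = 4.05 m; q_2 = 0.285 × 1.61 × 4.05 = 1.858 m³/s
w_3 = (9.4 − 5.1)/2 = 2.15 m; q_3 = 0.226 × 1.76 × 2.15 = 0.8552 m³/s
w_4 = (12.3 − 8.1)/2 = 2.1 m; q_4 = 0.226 × 1.62 × 2.1 = 0.7689 m³/s
w_5 = (13.2 − 9.4)/2 = 1.9 m; q_5 = 0.197 × 1.26 × 1.9 = 0.4716 m³/s
w_6 = (14.9 − 12.3)/2 = 1.3 m; q_6 = 0.276 × 1.14 × 1.3 = 0.4090 m³/s
w_7 = (14.9 − 13.2)/2 = 0.85 m; q_7 = 0.127 × 0.34 × 0.85 = 0.03670 m³/s
Q = Σ qᵢ = 4.540 m³/s
= 4.540 × 3600 = 16350 m³/h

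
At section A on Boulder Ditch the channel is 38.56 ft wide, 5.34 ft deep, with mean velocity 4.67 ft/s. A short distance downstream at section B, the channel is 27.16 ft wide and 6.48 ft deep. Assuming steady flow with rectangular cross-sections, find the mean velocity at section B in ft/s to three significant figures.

5.46 ft/s

Q = A₁V₁ = (38.56×5.34) × 4.67 = 961.6 ft³/s
A₂ = 27.16 × 6.48 = 176.0 ft²
V₂ = Q/A₂ = 961.6/176.0 = 5.464 ft/s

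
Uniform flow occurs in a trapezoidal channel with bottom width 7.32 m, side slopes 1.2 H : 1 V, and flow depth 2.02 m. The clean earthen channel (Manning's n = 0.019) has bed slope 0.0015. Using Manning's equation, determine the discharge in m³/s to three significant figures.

A = (b + z·y)·y = (7.32 + 1.2×2.02)×2.02 = 19.68 m²
P = b + 2y√(1+z²) = 7.32 + 2×2.02×√(1+1.2²) = 13.63 m
R = A/P = 19.68/13.63 = 1.444 m
Q = (1/n)·A·R^(2/3)·S^(1/2) = (1/0.019) × 19.68 × 1.444^(2/3) × 0.0015^(1/2) = 51.26 m³/s

51.3 m³/s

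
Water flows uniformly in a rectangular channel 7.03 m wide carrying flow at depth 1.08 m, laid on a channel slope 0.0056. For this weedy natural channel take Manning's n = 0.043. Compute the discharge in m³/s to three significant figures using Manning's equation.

11.6 m³/s

A = b·y = 7.03 × 1.08 = 7.592 m²
P = b + 2y = 7.03 + 2×1.08 = 9.190 m
R = A/P = 7.592/9.190 = 0.8262 m
Q = (1/n)·A·R^(2/3)·S^(1/2) = (1/0.043) × 7.592 × 0.8262^(2/3) × 0.0056^(1/2) = 11.63 m³/s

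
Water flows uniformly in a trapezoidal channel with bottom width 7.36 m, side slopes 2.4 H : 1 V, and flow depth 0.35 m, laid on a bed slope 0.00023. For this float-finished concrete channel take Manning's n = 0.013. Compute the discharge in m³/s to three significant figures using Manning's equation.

1.54 m³/s

A = (b + z·y)·y = (7.36 + 2.4×0.35)×0.35 = 2.870 m²
P = b + 2y√(1+z²) = 7.36 + 2×0.35×√(1+2.4²) = 9.180 m
R = A/P = 2.870/9.180 = 0.3126 m
Q = (1/n)·A·R^(2/3)·S^(1/2) = (1/0.013) × 2.870 × 0.3126^(2/3) × 0.00023^(1/2) = 1.542 m³/s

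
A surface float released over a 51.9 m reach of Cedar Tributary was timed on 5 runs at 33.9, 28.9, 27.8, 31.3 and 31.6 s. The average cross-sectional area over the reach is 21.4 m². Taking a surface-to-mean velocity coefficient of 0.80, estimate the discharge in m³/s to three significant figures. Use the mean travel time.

28.9 m³/s

t̄ = (33.9 + 28.9 + 27.8 + 31.3 + 31.6) / 5 = 30.7 s
v_surface = L / t̄ = 51.9 / 30.7 = 1.691 m/s
v_mean = 0.80 × 1.691 = 1.352 m/s
Q = A × v_mean = 21.4 × 1.352 = 28.94 m³/s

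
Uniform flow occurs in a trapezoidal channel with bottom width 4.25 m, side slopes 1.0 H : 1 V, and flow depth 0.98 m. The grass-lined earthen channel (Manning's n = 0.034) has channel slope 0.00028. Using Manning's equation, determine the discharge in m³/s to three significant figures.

2.04 m³/s

A = (b + z·y)·y = (4.25 + 1.0×0.98)×0.98 = 5.125 m²
P = b + 2y√(1+z²) = 4.25 + 2×0.98×√(1+1.0²) = 7.022 m
R = A/P = 5.125/7.022 = 0.7299 m
Q = (1/n)·A·R^(2/3)·S^(1/2) = (1/0.034) × 5.125 × 0.7299^(2/3) × 0.00028^(1/2) = 2.045 m³/s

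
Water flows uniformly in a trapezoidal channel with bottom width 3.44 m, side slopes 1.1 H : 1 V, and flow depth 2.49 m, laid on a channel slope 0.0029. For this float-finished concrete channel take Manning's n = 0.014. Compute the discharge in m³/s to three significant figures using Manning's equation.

A = (b + z·y)·y = (3.44 + 1.1×2.49)×2.49 = 15.39 m²
P = b + 2y√(1+z²) = 3.44 + 2×2.49×√(1+1.1²) = 10.84 m
R = A/P = 15.39/10.84 = 1.419 m
Q = (1/n)·A·R^(2/3)·S^(1/2) = (1/0.014) × 15.39 × 1.419^(2/3) × 0.0029^(1/2) = 74.73 m³/s

74.7 m³/s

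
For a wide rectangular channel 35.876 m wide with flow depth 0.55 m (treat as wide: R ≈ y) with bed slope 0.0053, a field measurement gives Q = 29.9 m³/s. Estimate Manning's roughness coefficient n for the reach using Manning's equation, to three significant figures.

A = b·y = 35.876 × 0.55 = 19.73 m²
Wide channel: R ≈ y = 0.55 m
n = (1/Q)·A·R^(2/3)·S^(1/2) = (1/29.9) × 19.73 × 0.6713 × 0.07280 = 0.03225

0.0323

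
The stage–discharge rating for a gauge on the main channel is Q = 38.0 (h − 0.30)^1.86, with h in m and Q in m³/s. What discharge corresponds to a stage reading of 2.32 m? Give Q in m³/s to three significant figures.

Q = 38.0 × (2.32 − 0.30)^1.86 = 38.0 × 2.02^1.86 = 140.5 m³/s

141 m³/s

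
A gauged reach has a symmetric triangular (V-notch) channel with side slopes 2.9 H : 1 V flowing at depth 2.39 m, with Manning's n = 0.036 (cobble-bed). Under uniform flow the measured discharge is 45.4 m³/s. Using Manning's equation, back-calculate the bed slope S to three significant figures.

0.00827

A = z·y² = 2.9×2.39² = 16.57 m²
P = 2y√(1+z²) = 2×2.39×√(1+2.9²) = 14.66 m
R = A/P = 16.57/14.66 = 1.130 m
S = (Q·n / (1·A·R^(2/3)))² = (45.4×0.036 / (1×16.57×1.085))² = 0.008274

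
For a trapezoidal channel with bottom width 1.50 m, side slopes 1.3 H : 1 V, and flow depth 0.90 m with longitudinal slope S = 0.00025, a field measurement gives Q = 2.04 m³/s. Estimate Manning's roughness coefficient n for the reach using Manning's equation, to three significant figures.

0.0123

A = (b + z·y)·y = (1.50 + 1.3×0.90)×0.90 = 2.403 m²
P = b + 2y√(1+z²) = 1.50 + 2×0.90×√(1+1.3²) = 4.452 m
R = A/P = 2.403/4.452 = 0.5397 m
n = (1/Q)·A·R^(2/3)·S^(1/2) = (1/2.04) × 2.403 × 0.6629 × 0.01581 = 0.01235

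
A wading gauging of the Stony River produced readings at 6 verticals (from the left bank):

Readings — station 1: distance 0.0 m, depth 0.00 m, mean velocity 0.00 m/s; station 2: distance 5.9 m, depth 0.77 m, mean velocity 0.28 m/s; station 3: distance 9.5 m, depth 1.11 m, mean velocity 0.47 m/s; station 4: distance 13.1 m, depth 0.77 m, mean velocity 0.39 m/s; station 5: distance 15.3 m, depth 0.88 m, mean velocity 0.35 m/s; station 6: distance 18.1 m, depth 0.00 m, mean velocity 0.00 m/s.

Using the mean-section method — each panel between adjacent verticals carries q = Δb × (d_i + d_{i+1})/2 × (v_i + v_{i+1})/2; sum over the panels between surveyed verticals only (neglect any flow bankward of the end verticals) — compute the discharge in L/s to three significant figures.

3930 L/s

Panel 1-2: Δb = 5.9 m, d̄ = (0.00+0.77)/2 = 0.385, v̄ = (0.00+0.28)/2 = 0.14 → q = 5.9×0.385×0.14 = 0.3180 m³/s
Panel 2-3: Δb = 3.6 m, d̄ = (0.77+1.11)/2 = 0.94, v̄ = (0.28+0.47)/2 = 0.375 → q = 3.6×0.94×0.375 = 1.269 m³/s
Panel 3-4: Δb = 3.6 m, d̄ = (1.11+0.77)/2 = 0.94, v̄ = (0.47+0.39)/2 = 0.43 → q = 3.6×0.94×0.43 = 1.455 m³/s
Panel 4-5: Δb = 2.2 m, d̄ = (0.77+0.88)/2 = 0.825, v̄ = (0.39+0.35)/2 = 0.37 → q = 2.2×0.825×0.37 = 0.6716 m³/s
Panel 5-6: Δb = 2.8 m, d̄ = (0.88+0.00)/2 = 0.44, v̄ = (0.35+0.00)/2 = 0.175 → q = 2.8×0.44×0.175 = 0.2156 m³/s
Q = Σ q = 3.929 m³/s
= 3.929 × 1000 = 3929 L/s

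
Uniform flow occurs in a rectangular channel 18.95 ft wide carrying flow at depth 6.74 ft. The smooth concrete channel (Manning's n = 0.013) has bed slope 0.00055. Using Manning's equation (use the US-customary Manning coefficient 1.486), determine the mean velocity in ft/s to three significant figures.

A = b·y = 18.95 × 6.74 = 127.7 ft²
P = b + 2y = 18.95 + 2×6.74 = 32.43 ft
R = A/P = 127.7/32.43 = 3.938 ft
Q = (1.486/n)·A·R^(2/3)·S^(1/2) = (1.486/0.013) × 127.7 × 3.938^(2/3) × 0.00055^(1/2) = 853.9 ft³/s
V = Q/A = 853.9/127.7 = 6.686 ft/s

6.69 ft/s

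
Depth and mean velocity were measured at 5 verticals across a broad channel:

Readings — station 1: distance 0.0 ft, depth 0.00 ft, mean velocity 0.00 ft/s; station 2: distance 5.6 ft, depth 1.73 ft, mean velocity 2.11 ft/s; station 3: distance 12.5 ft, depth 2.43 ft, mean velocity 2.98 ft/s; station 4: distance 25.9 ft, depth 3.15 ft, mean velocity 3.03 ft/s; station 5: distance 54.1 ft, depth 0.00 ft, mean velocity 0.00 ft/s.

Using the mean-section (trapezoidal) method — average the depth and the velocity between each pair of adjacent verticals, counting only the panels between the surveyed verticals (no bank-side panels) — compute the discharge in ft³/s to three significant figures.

221 ft³/s

Panel 1-2: Δb = 5.6 ft, d̄ = (0.00+1.73)/2 = 0.865, v̄ = (0.00+2.11)/2 = 1.055 → q = 5.6×0.865×1.055 = 5.110 ft³/s
Panel 2-3: Δb = 6.9 ft, d̄ = (1.73+2.43)/2 = 2.08, v̄ = (2.11+2.98)/2 = 2.545 → q = 6.9×2.08×2.545 = 36.53 ft³/s
Panel 3-4: Δb = 13.4 ft, d̄ = (2.43+3.15)/2 = 2.79, v̄ = (2.98+3.03)/2 = 3.005 → q = 13.4×2.79×3.005 = 112.3 ft³/s
Panel 4-5: Δb = 28.2 ft, d̄ = (3.15+0.00)/2 = 1.575, v̄ = (3.03+0.00)/2 = 1.515 → q = 28.2×1.575×1.515 = 67.29 ft³/s
Q = Σ q = 221.3 ft³/s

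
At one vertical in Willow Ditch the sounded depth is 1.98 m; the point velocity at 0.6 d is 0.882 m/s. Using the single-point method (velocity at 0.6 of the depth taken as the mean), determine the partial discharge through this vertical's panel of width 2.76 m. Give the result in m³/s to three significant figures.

4.82 m³/s

v̄ = v₀.₆ = 0.882 m/s
q = v̄ × d × w = 0.8820 × 1.98 × 2.76 = 4.820 m³/s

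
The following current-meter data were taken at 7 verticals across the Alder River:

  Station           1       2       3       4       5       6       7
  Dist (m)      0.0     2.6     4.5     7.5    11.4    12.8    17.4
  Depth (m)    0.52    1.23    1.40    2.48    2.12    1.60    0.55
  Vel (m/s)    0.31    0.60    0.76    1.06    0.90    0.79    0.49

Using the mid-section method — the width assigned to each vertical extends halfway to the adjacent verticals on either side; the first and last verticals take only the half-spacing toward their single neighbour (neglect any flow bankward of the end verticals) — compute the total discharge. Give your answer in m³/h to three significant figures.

w_1 = (2.6 − 0.0)/2 = 1.3 m; q_1 = 0.31 × 0.52 × 1.3 = 0.2096 m³/s
w_2 = (4.5 − 0.0)/2 = 2.25 m; q_2 = 0.60 × 1.23 × 2.25 = 1.661 m³/s
w_3 = (7.5 − 2.6)/2 = 2.45 m; q_3 = 0.76 × 1.40 × 2.45 = 2.607 m³/s
w_4 = (11.4 − 4.5)/2 = 3.45 m; q_4 = 1.06 × 2.48 × 3.45 = 9.069 m³/s
w_5 = (12.8 − 7.5)/2 = 2.65 m; q_5 = 0.90 × 2.12 × 2.65 = 5.056 m³/s
w_6 = (17.4 − 11.4)/2 = 3 m; q_6 = 0.79 × 1.60 × 3 = 3.792 m³/s
w_7 = (17.4 − 12.8)/2 = 2.3 m; q_7 = 0.49 × 0.55 × 2.3 = 0.6199 m³/s
Q = Σ qᵢ = 23.01 m³/s
= 23.01 × 3600 = 82850 m³/h

82900 m³/h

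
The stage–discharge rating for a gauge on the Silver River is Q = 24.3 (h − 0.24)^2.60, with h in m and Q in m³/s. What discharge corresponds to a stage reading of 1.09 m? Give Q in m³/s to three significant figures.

15.9 m³/s

Q = 24.3 × (1.09 − 0.24)^2.60 = 24.3 × 0.85^2.60 = 15.93 m³/s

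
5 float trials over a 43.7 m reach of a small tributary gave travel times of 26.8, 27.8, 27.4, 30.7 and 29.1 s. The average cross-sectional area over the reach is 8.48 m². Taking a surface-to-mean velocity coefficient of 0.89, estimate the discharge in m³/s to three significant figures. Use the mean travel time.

t̄ = (26.8 + 27.8 + 27.4 + 30.7 + 29.1) / 5 = 28.36 s
v_surface = L / t̄ = 43.7 / 28.36 = 1.541 m/s
v_mean = 0.89 × 1.541 = 1.371 m/s
Q = A × v_mean = 8.48 × 1.371 = 11.63 m³/s

11.6 m³/s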